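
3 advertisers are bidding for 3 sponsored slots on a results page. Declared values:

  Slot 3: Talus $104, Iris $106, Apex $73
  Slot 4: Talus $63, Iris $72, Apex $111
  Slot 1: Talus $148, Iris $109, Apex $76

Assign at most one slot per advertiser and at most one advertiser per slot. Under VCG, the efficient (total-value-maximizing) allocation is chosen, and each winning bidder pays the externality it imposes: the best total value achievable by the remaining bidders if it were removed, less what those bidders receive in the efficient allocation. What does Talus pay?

Efficient allocation: Talus→Slot 1 ($148), Iris→Slot 3 ($106), Apex→Slot 4 ($111); total welfare W = $365.
Talus receives Slot 1 at value $148, so the others get W − 148 = $217.
Without Talus: best allocation of the remaining 2 bidders over all 3 slots is Iris→Slot 1 ($109), Apex→Slot 4 ($111), total $220.
VCG payment = (others' best without Talus) − (others' welfare with Talus) = 220 − 217 = $3.

Talus pays $3.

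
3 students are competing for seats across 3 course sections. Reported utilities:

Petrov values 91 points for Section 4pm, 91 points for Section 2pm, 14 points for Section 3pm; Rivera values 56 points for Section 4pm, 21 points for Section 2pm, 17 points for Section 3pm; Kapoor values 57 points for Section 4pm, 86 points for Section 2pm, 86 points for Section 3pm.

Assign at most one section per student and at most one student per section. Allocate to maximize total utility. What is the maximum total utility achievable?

Maximum total: 233 points

Optimal: Petrov→Section 2pm (91 points), Rivera→Section 4pm (56 points), Kapoor→Section 3pm (86 points) — total 91+56+86 = 233 points.
Column-greedy (each section in turn goes to its best remaining student) gives 194 points, worse by 39.
Next-best assignment: Petrov→Section 4pm, Rivera→Section 2pm, Kapoor→Section 3pm = 198 points.
Swapping Kapoor↔Rivera (Kapoor→Section 4pm 57 points, Rivera→Section 3pm 17 points) loses 68.
No other one-to-one assignment exceeds 233 points.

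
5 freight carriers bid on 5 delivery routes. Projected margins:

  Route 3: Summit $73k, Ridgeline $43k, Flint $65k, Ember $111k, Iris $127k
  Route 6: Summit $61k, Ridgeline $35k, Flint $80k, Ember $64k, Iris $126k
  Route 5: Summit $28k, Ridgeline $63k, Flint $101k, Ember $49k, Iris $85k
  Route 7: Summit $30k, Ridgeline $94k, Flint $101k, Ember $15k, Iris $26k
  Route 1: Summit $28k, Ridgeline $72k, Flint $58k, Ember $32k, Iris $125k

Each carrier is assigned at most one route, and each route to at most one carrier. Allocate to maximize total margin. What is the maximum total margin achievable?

Maximum total: $492k

Optimal: Summit→Route 6 ($61k), Ridgeline→Route 7 ($94k), Flint→Route 5 ($101k), Ember→Route 3 ($111k), Iris→Route 1 ($125k) — total 61+94+101+111+125 = $492k.
Row-greedy (each carrier in turn takes its best remaining route) gives $457k, worse by 35.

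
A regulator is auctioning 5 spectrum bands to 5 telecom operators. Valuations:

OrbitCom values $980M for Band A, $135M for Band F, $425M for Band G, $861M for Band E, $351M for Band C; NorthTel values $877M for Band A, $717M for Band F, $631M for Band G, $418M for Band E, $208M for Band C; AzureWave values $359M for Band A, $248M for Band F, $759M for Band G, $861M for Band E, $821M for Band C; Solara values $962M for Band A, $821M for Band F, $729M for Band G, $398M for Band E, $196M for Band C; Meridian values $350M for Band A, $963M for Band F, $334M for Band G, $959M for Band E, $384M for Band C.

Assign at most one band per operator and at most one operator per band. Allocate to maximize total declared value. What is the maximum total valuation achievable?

Optimal: OrbitCom→Band E ($861M), NorthTel→Band A ($877M), AzureWave→Band C ($821M), Solara→Band G ($729M), Meridian→Band F ($963M) — total 861+877+821+729+963 = $4251M.
Max-entry greedy (repeatedly take the single best remaining cell) gives $3741M, worse by 510.
Next-best assignment: OrbitCom→Band E, NorthTel→Band G, AzureWave→Band C, Solara→Band A, Meridian→Band F = $4238M.
Checked against all permutations: $4251M is optimal.

Max total: $4251M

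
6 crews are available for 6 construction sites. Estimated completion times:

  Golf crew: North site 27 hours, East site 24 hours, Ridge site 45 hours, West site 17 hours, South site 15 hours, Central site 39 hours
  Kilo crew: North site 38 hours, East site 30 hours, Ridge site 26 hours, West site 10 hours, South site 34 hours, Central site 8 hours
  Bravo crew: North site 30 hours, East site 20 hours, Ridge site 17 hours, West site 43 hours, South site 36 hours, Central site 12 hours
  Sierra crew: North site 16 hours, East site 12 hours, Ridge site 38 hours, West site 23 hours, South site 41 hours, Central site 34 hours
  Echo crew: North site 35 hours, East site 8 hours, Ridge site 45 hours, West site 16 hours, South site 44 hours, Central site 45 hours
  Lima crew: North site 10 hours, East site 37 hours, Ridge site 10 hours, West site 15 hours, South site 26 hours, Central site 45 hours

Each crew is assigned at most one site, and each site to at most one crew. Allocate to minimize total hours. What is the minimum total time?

Optimal: Golf crew→South site (15 hours), Kilo crew→West site (10 hours), Bravo crew→Central site (12 hours), Sierra crew→North site (16 hours), Echo crew→East site (8 hours), Lima crew→Ridge site (10 hours) — total 15+10+12+16+8+10 = 71 hours.
Min-entry greedy (repeatedly take the single cheapest remaining cell) gives 81 hours, worse by 10.
Swapping Golf crew↔Kilo crew (Golf crew→West site 17 hours, Kilo crew→South site 34 hours) adds 26.

Min total: 71 hours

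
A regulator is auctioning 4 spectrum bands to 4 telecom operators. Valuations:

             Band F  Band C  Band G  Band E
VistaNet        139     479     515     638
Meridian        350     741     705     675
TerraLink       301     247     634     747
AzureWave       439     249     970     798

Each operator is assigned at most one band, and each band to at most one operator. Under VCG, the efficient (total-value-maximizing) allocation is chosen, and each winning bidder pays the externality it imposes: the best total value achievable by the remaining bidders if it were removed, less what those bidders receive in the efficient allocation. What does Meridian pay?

Efficient allocation: VistaNet→Band E ($638M), Meridian→Band C ($741M), TerraLink→Band F ($301M), AzureWave→Band G ($970M); total welfare W = $2650M.
Meridian receives Band C at value $741M, so the others get W − 741 = $1909M.
Without Meridian: best allocation of the remaining 3 bidders over all 4 bands is VistaNet→Band C ($479M), TerraLink→Band E ($747M), AzureWave→Band G ($970M), total $2196M.
VCG payment = (others' best without Meridian) − (others' welfare with Meridian) = 2196 − 1909 = $287M.

Meridian pays $287M.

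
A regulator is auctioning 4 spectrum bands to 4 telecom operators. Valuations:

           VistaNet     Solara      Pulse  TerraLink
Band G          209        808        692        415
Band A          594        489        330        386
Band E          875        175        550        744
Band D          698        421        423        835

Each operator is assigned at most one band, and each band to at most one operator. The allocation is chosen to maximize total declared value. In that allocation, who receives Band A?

Optimal: VistaNet→Band E ($875M), Solara→Band A ($489M), Pulse→Band G ($692M), TerraLink→Band D ($835M) — total 875+489+692+835 = $2891M.
Column-greedy (each band in turn goes to its best remaining operator) gives $2569M, worse by 322.
Next-best assignment: VistaNet→Band E, Solara→Band G, Pulse→Band A, TerraLink→Band D = $2848M.
Solara's own top band is Band G ($808M), but forcing Solara→Band G and reassigning the rest optimally gives only $2848M — worse by 43.

Solara receives Band A.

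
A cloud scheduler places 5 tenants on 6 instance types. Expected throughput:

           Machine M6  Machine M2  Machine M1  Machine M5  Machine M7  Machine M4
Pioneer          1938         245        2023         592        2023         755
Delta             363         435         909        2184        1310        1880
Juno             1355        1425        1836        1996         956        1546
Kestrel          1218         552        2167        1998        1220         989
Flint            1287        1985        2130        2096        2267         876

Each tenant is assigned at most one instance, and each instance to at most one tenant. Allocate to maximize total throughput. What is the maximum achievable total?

This is a one-to-one assignment (maximum-weight bipartite matching).
Optimal: Pioneer→Machine M6 (1938 ops/s), Delta→Machine M4 (1880 ops/s), Juno→Machine M5 (1996 ops/s), Kestrel→Machine M1 (2167 ops/s), Flint→Machine M7 (2267 ops/s) — total 1938+1880+1996+2167+2267 = 10248 ops/s.
Max-entry greedy (repeatedly take the single best remaining cell) gives 10102 ops/s, worse by 146.
Next-best assignment: Pioneer→Machine M6, Delta→Machine M5, Juno→Machine M4, Kestrel→Machine M1, Flint→Machine M7 = 10102 ops/s.

Maximum total: 10248 ops/s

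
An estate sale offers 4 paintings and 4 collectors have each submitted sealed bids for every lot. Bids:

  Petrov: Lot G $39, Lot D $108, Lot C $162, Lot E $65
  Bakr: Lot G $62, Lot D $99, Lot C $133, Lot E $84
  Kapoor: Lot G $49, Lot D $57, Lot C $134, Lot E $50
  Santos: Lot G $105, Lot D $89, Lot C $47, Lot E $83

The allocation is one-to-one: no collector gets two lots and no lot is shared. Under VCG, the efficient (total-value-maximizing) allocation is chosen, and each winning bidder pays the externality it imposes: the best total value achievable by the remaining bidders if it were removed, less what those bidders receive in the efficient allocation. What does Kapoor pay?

Kapoor pays $69.

Efficient allocation: Petrov→Lot D ($108), Bakr→Lot E ($84), Kapoor→Lot C ($134), Santos→Lot G ($105); total welfare W = $431.
Kapoor receives Lot C at value $134, so the others get W − 134 = $297.
Without Kapoor: best allocation of the remaining 3 bidders over all 4 lots is Petrov→Lot C ($162), Bakr→Lot D ($99), Santos→Lot G ($105), total $366.
VCG payment = (others' best without Kapoor) − (others' welfare with Kapoor) = 366 − 297 = $69.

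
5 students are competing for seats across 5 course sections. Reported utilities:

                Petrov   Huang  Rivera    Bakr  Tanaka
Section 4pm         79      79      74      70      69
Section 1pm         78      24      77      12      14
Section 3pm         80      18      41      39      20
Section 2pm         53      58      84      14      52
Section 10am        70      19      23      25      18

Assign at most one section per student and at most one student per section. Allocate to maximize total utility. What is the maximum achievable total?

Maximum total: 317 points

Optimal: Petrov→Section 10am (70 points), Huang→Section 4pm (79 points), Rivera→Section 1pm (77 points), Bakr→Section 3pm (39 points), Tanaka→Section 2pm (52 points) — total 70+79+77+39+52 = 317 points.
Next-best assignment: Petrov→Section 3pm, Huang→Section 4pm, Rivera→Section 1pm, Bakr→Section 10am, Tanaka→Section 2pm = 313 points.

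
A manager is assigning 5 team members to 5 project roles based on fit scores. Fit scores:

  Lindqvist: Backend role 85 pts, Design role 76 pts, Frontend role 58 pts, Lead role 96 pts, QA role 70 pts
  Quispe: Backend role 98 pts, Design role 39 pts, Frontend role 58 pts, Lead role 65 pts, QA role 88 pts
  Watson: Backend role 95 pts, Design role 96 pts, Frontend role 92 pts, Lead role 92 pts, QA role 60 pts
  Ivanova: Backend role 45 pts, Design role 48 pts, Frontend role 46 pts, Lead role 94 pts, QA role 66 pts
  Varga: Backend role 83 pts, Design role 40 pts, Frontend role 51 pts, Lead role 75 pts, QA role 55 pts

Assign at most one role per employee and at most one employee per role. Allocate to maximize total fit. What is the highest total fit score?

Max total: 433 pts

Optimal: Lindqvist→Design role (76 pts), Quispe→QA role (88 pts), Watson→Frontend role (92 pts), Ivanova→Lead role (94 pts), Varga→Backend role (83 pts) — total 76+88+92+94+83 = 433 pts.
Max-entry greedy (repeatedly take the single best remaining cell) gives 407 pts, worse by 26.
Next-best assignment: Lindqvist→Frontend role, Quispe→QA role, Watson→Design role, Ivanova→Lead role, Varga→Backend role = 419 pts.
Checked against all permutations: 433 pts is optimal.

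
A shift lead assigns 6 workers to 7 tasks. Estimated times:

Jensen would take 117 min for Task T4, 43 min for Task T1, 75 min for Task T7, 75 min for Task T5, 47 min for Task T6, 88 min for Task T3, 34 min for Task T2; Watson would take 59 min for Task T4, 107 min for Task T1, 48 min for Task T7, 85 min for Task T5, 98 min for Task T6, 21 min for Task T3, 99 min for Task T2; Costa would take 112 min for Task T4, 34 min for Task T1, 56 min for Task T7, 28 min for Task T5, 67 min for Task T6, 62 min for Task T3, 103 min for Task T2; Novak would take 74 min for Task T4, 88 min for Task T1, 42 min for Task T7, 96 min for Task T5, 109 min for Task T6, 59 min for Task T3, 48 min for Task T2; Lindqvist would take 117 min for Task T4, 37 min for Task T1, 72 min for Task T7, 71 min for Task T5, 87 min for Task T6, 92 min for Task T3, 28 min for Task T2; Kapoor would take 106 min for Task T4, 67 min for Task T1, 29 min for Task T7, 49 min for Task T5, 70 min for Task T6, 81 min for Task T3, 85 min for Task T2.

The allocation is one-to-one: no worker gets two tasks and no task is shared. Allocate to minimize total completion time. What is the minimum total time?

Min total: 210 min

Optimal: Jensen→Task T6 (47 min), Watson→Task T3 (21 min), Costa→Task T5 (28 min), Novak→Task T2 (48 min), Lindqvist→Task T1 (37 min), Kapoor→Task T7 (29 min) — total 47+21+28+48+37+29 = 210 min.
Min-entry greedy (repeatedly take the single cheapest remaining cell) gives 223 min, worse by 13.
Next-best assignment: Jensen→Task T6, Watson→Task T3, Costa→Task T1, Novak→Task T7, Lindqvist→Task T2, Kapoor→Task T5 = 221 min.
Every other assignment is strictly worse.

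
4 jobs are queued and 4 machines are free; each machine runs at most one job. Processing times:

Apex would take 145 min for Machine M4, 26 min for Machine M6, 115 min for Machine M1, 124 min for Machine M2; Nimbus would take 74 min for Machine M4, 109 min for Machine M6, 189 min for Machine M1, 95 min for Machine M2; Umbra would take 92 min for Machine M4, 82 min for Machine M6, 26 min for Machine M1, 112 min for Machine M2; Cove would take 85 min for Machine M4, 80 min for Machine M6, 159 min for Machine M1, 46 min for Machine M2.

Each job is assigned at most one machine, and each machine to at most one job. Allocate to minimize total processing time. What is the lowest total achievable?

Min total: 172 min

This is a one-to-one assignment (minimum-cost bipartite matching).
Optimal: Apex→Machine M6 (26 min), Nimbus→Machine M4 (74 min), Umbra→Machine M1 (26 min), Cove→Machine M2 (46 min) — total 26+74+26+46 = 172 min.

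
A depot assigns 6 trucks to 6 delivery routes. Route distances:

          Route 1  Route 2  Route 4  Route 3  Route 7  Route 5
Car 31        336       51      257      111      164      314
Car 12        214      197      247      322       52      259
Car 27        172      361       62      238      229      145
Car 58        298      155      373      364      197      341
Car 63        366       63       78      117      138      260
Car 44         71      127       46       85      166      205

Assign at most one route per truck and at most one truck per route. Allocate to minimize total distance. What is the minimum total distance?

Minimum total: 612 km

Optimal: Car 31→Route 3 (111 km), Car 12→Route 7 (52 km), Car 27→Route 5 (145 km), Car 58→Route 2 (155 km), Car 63→Route 4 (78 km), Car 44→Route 1 (71 km) — total 111+52+145+155+78+71 = 612 km.
Next-best assignment: Car 31→Route 2, Car 12→Route 7, Car 27→Route 4, Car 58→Route 5, Car 63→Route 3, Car 44→Route 1 = 694 km.
Swapping Car 44↔Car 12 (Car 44→Route 7 166 km, Car 12→Route 1 214 km) adds 257.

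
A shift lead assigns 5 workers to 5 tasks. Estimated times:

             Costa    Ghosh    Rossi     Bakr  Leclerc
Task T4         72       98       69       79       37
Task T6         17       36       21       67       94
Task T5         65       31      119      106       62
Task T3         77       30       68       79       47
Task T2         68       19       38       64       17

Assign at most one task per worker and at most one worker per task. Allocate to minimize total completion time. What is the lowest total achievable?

Minimum total: 202 min

This is a one-to-one assignment (minimum-cost bipartite matching).
Optimal: Costa→Task T6 (17 min), Ghosh→Task T5 (31 min), Rossi→Task T2 (38 min), Bakr→Task T3 (79 min), Leclerc→Task T4 (37 min) — total 17+31+38+79+37 = 202 min.
Min-entry greedy (repeatedly take the single cheapest remaining cell) gives 239 min, worse by 37.
Swapping Rossi↔Leclerc (Rossi→Task T4 69 min, Leclerc→Task T2 17 min) adds 11.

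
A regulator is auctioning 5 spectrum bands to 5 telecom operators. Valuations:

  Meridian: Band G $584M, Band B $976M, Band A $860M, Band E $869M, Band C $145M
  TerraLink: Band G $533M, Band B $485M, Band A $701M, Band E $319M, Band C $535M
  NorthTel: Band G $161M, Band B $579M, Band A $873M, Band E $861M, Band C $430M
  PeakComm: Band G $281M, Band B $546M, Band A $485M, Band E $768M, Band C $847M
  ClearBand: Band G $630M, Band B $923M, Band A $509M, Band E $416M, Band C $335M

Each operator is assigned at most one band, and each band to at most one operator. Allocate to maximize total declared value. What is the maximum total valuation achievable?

Maximum total: $4045M

Optimal: Meridian→Band E ($869M), TerraLink→Band G ($533M), NorthTel→Band A ($873M), PeakComm→Band C ($847M), ClearBand→Band B ($923M) — total 869+533+873+847+923 = $4045M.
Max-entry greedy (repeatedly take the single best remaining cell) gives $3645M, worse by 400.
Checked against all permutations: $4045M is optimal.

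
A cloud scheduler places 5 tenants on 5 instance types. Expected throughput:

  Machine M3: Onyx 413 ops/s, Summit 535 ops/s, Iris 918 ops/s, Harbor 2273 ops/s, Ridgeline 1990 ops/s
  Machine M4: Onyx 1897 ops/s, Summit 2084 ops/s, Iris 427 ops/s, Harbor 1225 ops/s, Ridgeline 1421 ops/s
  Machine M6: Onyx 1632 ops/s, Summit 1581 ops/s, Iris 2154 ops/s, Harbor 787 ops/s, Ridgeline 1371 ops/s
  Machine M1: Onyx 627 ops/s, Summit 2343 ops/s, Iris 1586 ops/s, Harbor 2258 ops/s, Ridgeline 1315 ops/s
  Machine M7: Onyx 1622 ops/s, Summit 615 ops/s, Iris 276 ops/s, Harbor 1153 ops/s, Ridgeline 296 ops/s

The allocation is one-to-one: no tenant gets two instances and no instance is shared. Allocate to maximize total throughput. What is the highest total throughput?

Optimal: Onyx→Machine M7 (1622 ops/s), Summit→Machine M4 (2084 ops/s), Iris→Machine M6 (2154 ops/s), Harbor→Machine M1 (2258 ops/s), Ridgeline→Machine M3 (1990 ops/s) — total 1622+2084+2154+2258+1990 = 10108 ops/s.
Max-entry greedy (repeatedly take the single best remaining cell) gives 8963 ops/s, worse by 1145.
Next-best assignment: Onyx→Machine M7, Summit→Machine M1, Iris→Machine M6, Harbor→Machine M3, Ridgeline→Machine M4 = 9813 ops/s.

Maximum total: 10108 ops/s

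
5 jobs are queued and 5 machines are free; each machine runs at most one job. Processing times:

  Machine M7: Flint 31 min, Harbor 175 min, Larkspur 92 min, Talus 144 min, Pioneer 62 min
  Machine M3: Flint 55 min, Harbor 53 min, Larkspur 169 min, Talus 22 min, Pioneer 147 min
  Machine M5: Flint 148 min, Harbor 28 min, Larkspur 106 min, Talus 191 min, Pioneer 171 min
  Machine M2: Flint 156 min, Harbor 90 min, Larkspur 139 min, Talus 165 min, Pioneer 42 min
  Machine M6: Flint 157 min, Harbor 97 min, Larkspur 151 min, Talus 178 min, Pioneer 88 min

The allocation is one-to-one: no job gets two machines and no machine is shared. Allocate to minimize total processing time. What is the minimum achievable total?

This is a one-to-one assignment (minimum-cost bipartite matching).
Optimal: Flint→Machine M7 (31 min), Harbor→Machine M5 (28 min), Larkspur→Machine M6 (151 min), Talus→Machine M3 (22 min), Pioneer→Machine M2 (42 min) — total 31+28+151+22+42 = 274 min.
Next-best assignment: Flint→Machine M7, Harbor→Machine M6, Larkspur→Machine M5, Talus→Machine M3, Pioneer→Machine M2 = 298 min.
Checked against all permutations: 274 min is optimal.

Min total: 274 min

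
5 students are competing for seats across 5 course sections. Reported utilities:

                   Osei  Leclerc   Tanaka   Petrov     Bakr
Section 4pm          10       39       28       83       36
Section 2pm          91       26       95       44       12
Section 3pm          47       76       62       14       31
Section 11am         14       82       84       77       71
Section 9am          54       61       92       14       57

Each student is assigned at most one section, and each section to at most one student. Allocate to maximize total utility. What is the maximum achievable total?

Treat this as an assignment problem: match each student to one section.
Optimal: Osei→Section 2pm (91 points), Leclerc→Section 3pm (76 points), Tanaka→Section 9am (92 points), Petrov→Section 4pm (83 points), Bakr→Section 11am (71 points) — total 91+76+92+83+71 = 413 points.
Max-entry greedy (repeatedly take the single best remaining cell) gives 364 points, worse by 49.

Max total: 413 points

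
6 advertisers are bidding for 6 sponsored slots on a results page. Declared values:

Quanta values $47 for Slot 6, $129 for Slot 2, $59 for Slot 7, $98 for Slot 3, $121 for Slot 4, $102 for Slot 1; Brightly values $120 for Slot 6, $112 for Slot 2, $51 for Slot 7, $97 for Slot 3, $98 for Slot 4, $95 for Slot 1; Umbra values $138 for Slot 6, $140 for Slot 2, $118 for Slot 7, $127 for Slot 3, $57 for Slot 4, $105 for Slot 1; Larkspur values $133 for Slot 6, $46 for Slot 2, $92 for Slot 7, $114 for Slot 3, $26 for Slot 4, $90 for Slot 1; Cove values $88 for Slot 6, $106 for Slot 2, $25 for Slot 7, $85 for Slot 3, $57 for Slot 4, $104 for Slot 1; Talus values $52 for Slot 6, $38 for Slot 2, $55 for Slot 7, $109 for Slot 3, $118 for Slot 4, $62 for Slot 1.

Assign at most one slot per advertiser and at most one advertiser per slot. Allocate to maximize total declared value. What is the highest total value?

Optimal: Quanta→Slot 2 ($129), Brightly→Slot 6 ($120), Umbra→Slot 7 ($118), Larkspur→Slot 3 ($114), Cove→Slot 1 ($104), Talus→Slot 4 ($118) — total 129+120+118+114+104+118 = $703.
Column-greedy (each slot in turn goes to its best remaining advertiser) gives $670, worse by 33.

Maximum total: $703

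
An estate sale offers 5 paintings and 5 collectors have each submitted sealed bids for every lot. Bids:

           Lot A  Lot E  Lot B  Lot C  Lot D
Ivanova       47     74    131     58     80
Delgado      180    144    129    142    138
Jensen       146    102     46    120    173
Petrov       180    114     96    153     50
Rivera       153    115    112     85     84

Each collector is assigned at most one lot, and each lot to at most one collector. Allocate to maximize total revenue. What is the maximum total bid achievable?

This is the linear assignment problem.
Optimal: Ivanova→Lot B ($131), Delgado→Lot E ($144), Jensen→Lot D ($173), Petrov→Lot C ($153), Rivera→Lot A ($153) — total 131+144+173+153+153 = $754.
Row-greedy (each collector in turn takes its best remaining lot) gives $752, worse by 2.

Maximum total: $754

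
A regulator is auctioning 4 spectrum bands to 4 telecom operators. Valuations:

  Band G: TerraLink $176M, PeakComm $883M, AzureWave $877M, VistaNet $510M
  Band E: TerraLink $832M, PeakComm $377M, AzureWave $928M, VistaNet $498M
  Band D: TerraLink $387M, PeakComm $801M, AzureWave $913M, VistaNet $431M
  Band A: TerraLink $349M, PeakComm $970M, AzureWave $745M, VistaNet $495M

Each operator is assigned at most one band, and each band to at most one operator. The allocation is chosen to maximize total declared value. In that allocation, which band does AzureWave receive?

This is a one-to-one assignment (maximum-weight bipartite matching).
Optimal: TerraLink→Band E ($832M), PeakComm→Band A ($970M), AzureWave→Band D ($913M), VistaNet→Band G ($510M) — total 832+970+913+510 = $3225M.
Column-greedy (each band in turn goes to its best remaining operator) gives $2591M, worse by 634.
Next-best assignment: TerraLink→Band E, PeakComm→Band G, AzureWave→Band D, VistaNet→Band A = $3123M.
Every other assignment is strictly worse.
AzureWave's own top band is Band E ($928M), but forcing AzureWave→Band E and reassigning the rest optimally gives only $2795M — worse by 430.

AzureWave receives Band D.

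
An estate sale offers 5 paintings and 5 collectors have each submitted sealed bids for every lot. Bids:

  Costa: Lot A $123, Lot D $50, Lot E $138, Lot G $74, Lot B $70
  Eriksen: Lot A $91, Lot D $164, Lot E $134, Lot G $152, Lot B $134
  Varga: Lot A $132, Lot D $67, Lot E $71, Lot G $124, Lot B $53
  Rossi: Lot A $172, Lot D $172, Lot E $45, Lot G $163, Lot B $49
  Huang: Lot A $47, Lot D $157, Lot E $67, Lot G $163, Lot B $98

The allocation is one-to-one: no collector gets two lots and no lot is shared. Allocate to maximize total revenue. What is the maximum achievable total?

Optimal: Costa→Lot E ($138), Eriksen→Lot B ($134), Varga→Lot A ($132), Rossi→Lot D ($172), Huang→Lot G ($163) — total 138+134+132+172+163 = $739.
No other one-to-one assignment exceeds $739.

Max total: $739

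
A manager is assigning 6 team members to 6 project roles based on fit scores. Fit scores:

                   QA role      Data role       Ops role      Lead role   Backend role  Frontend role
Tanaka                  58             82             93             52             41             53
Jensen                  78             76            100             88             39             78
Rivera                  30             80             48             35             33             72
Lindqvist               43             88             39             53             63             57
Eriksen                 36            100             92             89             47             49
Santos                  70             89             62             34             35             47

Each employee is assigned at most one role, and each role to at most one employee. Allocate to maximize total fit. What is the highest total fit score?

Maximum total: 486 pts

Optimal: Tanaka→Ops role (93 pts), Jensen→Lead role (88 pts), Rivera→Frontend role (72 pts), Lindqvist→Backend role (63 pts), Eriksen→Data role (100 pts), Santos→QA role (70 pts) — total 93+88+72+63+100+70 = 486 pts.
Max-entry greedy (repeatedly take the single best remaining cell) gives 457 pts, worse by 29.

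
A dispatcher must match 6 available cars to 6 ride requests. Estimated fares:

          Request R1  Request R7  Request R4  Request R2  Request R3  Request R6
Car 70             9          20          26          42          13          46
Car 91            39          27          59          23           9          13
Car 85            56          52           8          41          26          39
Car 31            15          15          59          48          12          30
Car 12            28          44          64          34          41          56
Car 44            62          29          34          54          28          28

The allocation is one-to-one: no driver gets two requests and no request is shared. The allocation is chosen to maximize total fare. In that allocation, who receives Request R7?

Optimal: Car 70→Request R6 ($46), Car 91→Request R4 ($59), Car 85→Request R7 ($52), Car 31→Request R2 ($48), Car 12→Request R3 ($41), Car 44→Request R1 ($62) — total 46+59+52+48+41+62 = $308.
Row-greedy (each driver in turn takes its best remaining request) gives $281, worse by 27.
Next-best assignment: Car 70→Request R6, Car 91→Request R1, Car 85→Request R7, Car 31→Request R4, Car 12→Request R3, Car 44→Request R2 = $291.
Swapping Car 91↔Car 31 (Car 91→Request R2 $23, Car 31→Request R4 $59) loses 25.
Car 85's own top request is Request R1 ($56), but forcing Car 85→Request R1 and reassigning the rest optimally gives only $283 — worse by 25.

Car 85 receives Request R7.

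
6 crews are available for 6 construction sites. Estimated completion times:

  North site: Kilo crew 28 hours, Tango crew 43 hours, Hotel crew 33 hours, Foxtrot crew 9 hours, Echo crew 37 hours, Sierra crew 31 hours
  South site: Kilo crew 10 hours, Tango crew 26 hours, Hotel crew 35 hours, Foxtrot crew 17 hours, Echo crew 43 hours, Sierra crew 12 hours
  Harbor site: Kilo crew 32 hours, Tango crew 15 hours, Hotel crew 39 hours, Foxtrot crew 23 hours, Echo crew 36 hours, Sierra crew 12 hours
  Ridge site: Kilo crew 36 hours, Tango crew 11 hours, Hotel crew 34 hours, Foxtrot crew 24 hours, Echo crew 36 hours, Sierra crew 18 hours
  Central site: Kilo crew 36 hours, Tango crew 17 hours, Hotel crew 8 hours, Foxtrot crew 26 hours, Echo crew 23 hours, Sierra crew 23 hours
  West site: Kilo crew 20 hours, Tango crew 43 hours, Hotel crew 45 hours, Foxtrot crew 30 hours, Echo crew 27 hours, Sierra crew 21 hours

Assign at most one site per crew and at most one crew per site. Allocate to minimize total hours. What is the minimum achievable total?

Optimal: Kilo crew→South site (10 hours), Tango crew→Ridge site (11 hours), Hotel crew→Central site (8 hours), Foxtrot crew→North site (9 hours), Echo crew→West site (27 hours), Sierra crew→Harbor site (12 hours) — total 10+11+8+9+27+12 = 77 hours.
Next-best assignment: Kilo crew→South site, Tango crew→Harbor site, Hotel crew→Central site, Foxtrot crew→North site, Echo crew→West site, Sierra crew→Ridge site = 87 hours.
Checked against all permutations: 77 hours is optimal.

Minimum total: 77 hours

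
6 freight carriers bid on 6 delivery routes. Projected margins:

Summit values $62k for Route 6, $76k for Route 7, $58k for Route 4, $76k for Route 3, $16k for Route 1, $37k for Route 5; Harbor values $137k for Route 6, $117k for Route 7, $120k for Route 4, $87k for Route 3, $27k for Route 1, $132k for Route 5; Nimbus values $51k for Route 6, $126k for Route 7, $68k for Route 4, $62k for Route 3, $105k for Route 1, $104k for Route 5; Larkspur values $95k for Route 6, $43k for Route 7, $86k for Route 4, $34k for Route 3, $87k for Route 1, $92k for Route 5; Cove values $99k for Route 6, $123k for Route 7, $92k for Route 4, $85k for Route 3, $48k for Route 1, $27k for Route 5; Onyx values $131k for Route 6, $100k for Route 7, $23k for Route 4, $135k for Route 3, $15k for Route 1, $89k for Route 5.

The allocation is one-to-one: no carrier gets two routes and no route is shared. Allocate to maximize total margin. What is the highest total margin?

Treat this as an assignment problem: match each carrier to one route.
Optimal: Summit→Route 3 ($76k), Harbor→Route 5 ($132k), Nimbus→Route 1 ($105k), Larkspur→Route 4 ($86k), Cove→Route 7 ($123k), Onyx→Route 6 ($131k) — total 76+132+105+86+123+131 = $653k.
Max-entry greedy (repeatedly take the single best remaining cell) gives $598k, worse by 55.
Next-best assignment: Summit→Route 4, Harbor→Route 6, Nimbus→Route 1, Larkspur→Route 5, Cove→Route 7, Onyx→Route 3 = $650k.
No other one-to-one assignment exceeds $653k.

Max total: $653k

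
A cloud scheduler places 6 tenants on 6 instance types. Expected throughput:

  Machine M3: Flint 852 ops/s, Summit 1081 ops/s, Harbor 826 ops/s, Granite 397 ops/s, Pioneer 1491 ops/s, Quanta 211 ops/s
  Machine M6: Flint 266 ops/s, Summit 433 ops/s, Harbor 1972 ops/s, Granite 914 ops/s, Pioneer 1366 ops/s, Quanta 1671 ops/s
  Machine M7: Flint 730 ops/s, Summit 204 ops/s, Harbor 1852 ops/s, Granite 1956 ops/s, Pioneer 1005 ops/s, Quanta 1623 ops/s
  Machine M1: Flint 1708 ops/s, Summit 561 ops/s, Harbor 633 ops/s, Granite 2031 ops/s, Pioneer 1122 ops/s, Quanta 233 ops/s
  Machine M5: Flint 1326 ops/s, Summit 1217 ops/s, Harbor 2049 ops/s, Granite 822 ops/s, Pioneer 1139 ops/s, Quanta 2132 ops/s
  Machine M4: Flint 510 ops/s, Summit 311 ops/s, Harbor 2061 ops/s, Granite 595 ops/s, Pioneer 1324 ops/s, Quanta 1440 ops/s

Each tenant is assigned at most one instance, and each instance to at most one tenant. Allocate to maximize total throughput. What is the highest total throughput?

Maximum total: 10304 ops/s

This is the linear assignment problem.
Optimal: Flint→Machine M1 (1708 ops/s), Summit→Machine M3 (1081 ops/s), Harbor→Machine M4 (2061 ops/s), Granite→Machine M7 (1956 ops/s), Pioneer→Machine M6 (1366 ops/s), Quanta→Machine M5 (2132 ops/s) — total 1708+1081+2061+1956+1366+2132 = 10304 ops/s.
Row-greedy (each tenant in turn takes its best remaining instance) gives 10104 ops/s, worse by 200.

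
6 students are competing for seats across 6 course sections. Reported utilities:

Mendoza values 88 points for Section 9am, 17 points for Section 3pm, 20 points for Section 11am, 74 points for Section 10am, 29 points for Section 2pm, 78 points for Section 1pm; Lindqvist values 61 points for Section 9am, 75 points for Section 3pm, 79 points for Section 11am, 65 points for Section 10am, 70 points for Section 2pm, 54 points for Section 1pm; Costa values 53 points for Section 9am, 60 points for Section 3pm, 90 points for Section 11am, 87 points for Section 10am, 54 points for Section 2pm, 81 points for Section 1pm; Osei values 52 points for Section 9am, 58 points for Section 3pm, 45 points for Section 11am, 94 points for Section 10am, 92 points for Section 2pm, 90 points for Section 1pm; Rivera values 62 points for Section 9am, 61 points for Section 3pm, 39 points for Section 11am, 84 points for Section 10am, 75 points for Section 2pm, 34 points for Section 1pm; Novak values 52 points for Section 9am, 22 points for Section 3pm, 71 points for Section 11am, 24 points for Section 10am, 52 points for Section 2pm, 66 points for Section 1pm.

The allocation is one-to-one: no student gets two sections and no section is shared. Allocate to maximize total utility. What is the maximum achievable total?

Optimal: Mendoza→Section 9am (88 points), Lindqvist→Section 3pm (75 points), Costa→Section 11am (90 points), Osei→Section 2pm (92 points), Rivera→Section 10am (84 points), Novak→Section 1pm (66 points) — total 88+75+90+92+84+66 = 495 points.
Max-entry greedy (repeatedly take the single best remaining cell) gives 488 points, worse by 7.
Swapping Mendoza↔Costa (Mendoza→Section 11am 20 points, Costa→Section 9am 53 points) loses 105.

Max total: 495 points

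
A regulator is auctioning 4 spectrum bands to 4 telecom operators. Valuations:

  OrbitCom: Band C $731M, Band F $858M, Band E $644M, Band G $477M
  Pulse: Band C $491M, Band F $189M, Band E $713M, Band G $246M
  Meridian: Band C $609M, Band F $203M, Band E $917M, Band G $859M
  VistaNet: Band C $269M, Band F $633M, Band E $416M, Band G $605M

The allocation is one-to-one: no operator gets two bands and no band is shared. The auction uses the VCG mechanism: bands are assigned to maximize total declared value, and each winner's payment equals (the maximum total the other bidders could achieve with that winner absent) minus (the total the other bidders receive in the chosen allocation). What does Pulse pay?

Efficient allocation: OrbitCom→Band C ($731M), Pulse→Band E ($713M), Meridian→Band G ($859M), VistaNet→Band F ($633M); total welfare W = $2936M.
Pulse receives Band E at value $713M, so the others get W − 713 = $2223M.
Without Pulse: best allocation of the remaining 3 bidders over all 4 bands is OrbitCom→Band F ($858M), Meridian→Band E ($917M), VistaNet→Band G ($605M), total $2380M.
VCG payment = (others' best without Pulse) − (others' welfare with Pulse) = 2380 − 2223 = $157M.

Pulse pays $157M.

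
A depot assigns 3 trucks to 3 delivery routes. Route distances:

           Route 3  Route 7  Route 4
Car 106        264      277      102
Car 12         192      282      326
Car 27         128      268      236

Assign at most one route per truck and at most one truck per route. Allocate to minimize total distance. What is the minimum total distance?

Min total: 512 km

Optimal: Car 106→Route 4 (102 km), Car 12→Route 7 (282 km), Car 27→Route 3 (128 km) — total 102+282+128 = 512 km.
Row-greedy (each truck in turn takes its cheapest remaining route) gives 562 km, worse by 50.
Checked against all permutations: 512 km is optimal.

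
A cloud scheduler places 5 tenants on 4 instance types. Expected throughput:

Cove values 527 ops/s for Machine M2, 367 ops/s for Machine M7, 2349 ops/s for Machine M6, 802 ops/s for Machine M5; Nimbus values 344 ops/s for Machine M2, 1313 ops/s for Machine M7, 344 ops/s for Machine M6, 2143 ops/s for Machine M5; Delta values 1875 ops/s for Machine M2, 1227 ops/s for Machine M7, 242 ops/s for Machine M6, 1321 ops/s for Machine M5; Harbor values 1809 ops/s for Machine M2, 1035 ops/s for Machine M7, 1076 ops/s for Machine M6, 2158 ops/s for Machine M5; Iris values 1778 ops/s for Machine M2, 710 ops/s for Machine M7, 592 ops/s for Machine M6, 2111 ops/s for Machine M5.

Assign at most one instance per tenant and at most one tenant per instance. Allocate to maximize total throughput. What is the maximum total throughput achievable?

Treat this as an assignment problem: match each tenant to one instance.
Optimal: Delta→Machine M2 (1875 ops/s), Nimbus→Machine M7 (1313 ops/s), Cove→Machine M6 (2349 ops/s), Harbor→Machine M5 (2158 ops/s) — total 1875+1313+2349+2158 = 7695 ops/s.
Row-greedy (each tenant in turn takes its best remaining instance) gives 7402 ops/s, worse by 293.
Next-best assignment: Delta→Machine M2, Nimbus→Machine M7, Cove→Machine M6, Iris→Machine M5 = 7648 ops/s.
Checked against all permutations: 7695 ops/s is optimal.

Max total: 7695 ops/s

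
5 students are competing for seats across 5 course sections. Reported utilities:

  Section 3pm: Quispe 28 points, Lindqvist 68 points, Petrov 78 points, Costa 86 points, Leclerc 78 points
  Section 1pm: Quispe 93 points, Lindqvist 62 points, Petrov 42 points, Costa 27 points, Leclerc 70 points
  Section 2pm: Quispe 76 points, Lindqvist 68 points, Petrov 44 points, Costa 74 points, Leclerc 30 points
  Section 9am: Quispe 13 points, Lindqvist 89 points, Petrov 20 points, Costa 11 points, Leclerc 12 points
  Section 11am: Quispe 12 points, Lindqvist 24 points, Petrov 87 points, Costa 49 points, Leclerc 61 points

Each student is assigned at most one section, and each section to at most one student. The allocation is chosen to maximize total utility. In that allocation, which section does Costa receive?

Optimal: Quispe→Section 1pm (93 points), Lindqvist→Section 9am (89 points), Petrov→Section 11am (87 points), Costa→Section 2pm (74 points), Leclerc→Section 3pm (78 points) — total 93+89+87+74+78 = 421 points.
Row-greedy (each student in turn takes its best remaining section) gives 385 points, worse by 36.
Swapping Lindqvist↔Quispe (Lindqvist→Section 1pm 62 points, Quispe→Section 9am 13 points) loses 107.
No other one-to-one assignment exceeds 421 points.
Costa's own top section is Section 3pm (86 points), but forcing Costa→Section 3pm and reassigning the rest optimally gives only 408 points — worse by 13.

Costa receives Section 2pm.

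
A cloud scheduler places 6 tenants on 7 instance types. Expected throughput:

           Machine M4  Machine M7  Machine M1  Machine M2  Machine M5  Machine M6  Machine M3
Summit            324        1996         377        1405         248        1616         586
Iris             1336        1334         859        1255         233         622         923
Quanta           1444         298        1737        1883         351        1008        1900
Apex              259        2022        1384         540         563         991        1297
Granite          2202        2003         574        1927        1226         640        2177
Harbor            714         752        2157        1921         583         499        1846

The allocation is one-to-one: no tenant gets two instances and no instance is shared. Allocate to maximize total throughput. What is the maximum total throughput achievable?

Optimal: Summit→Machine M6 (1616 ops/s), Iris→Machine M4 (1336 ops/s), Quanta→Machine M2 (1883 ops/s), Apex→Machine M7 (2022 ops/s), Granite→Machine M3 (2177 ops/s), Harbor→Machine M1 (2157 ops/s) — total 1616+1336+1883+2022+2177+2157 = 11191 ops/s.
Checked against all permutations: 11191 ops/s is optimal.

Max total: 11191 ops/s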